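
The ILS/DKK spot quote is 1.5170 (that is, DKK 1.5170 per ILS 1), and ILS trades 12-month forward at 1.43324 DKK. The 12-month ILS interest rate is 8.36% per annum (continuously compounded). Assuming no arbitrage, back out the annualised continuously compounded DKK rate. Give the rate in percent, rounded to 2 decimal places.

T = 1 year.
By CIP, F/S equals the DKK-to-ILS growth ratio: 1.43324/1.517 = 0.9447858.
ILS growth factor: e^(0.0836×1) = 1.0871939.
That pins the DKK growth at 1.0271654.
Take logs: ln 1.0271654 / 1 = 0.026803, so 2.68%.

2.68%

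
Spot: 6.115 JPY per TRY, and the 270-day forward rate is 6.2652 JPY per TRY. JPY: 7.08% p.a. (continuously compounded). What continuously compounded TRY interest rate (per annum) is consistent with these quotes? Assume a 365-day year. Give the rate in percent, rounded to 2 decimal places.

3.80%

T = 270/365 years.
By CIP, F/S equals the JPY-to-TRY growth ratio: 6.2652/6.115 = 1.0245626.
JPY growth factor: e^(0.0708×270/365) = 1.0537683.
Hence g_TRY = 1.0285055.
r = ln(1.0285055)/(270/365) = 0.037996 → 3.80%.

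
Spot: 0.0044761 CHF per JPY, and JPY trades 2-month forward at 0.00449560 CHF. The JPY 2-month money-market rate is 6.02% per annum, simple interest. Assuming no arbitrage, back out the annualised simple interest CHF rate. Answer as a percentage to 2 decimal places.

8.66%

T = 2/12 years.
By CIP, F/S equals the CHF-to-JPY growth ratio: 0.0044956/0.0044761 = 1.0043565.
JPY growth factor: 1 + 0.0602×2/12 = 1.0100333.
Hence g_CHF = 1.0144335.
(1.0144335 − 1)/T = 0.086601, i.e. 8.66%.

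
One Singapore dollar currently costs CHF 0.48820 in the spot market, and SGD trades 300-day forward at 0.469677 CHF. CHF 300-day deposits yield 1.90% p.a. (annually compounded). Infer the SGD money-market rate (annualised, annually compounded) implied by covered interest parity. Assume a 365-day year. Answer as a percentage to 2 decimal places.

6.81%

T = 300/365 years.
By CIP, F/S equals the CHF-to-SGD growth ratio: 0.469677/0.4882 = 0.9620586.
The CHF side grows by (1 + 0.0190)^(300/365) = 1.0155902.
Hence g_SGD = 1.0556428.
Annualise: 1.0556428^(365/300) − 1 = 0.068101 = 6.81%.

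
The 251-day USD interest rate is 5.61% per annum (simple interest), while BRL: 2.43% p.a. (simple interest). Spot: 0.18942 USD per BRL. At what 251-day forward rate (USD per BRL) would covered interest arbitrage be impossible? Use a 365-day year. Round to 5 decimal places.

T = 251/365 years.
Growth of 1 USD over T: 1 + 0.0561×251/365 = 1.0385784.
BRL accumulates by 1 + 0.0243×251/365 = 1.0167104.
Forward (USD per BRL) = 0.18942 × 1.0385784 / 1.0167104 = 0.1934942.

0.19349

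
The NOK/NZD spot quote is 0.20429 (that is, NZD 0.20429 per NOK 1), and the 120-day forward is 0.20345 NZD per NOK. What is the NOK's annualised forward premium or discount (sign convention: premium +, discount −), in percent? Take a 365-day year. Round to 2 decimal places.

T = 120/365 years.
Period premium: (0.20345 − 0.20429)/0.20429 = -0.0041118.
×(1/T) gives -1.25% p.a.

-1.25%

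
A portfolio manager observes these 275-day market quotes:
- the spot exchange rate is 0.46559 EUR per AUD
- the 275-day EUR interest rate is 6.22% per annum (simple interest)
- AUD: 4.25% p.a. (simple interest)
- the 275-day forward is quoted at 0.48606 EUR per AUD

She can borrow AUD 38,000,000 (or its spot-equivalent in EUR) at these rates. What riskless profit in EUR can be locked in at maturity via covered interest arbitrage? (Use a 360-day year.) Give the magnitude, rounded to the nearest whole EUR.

EUR 536,867

T = 275/360 years.
Route A — deposit AUD, sell forward: 38,000,000 × 1.0324652778 × 0.48606 = EUR 19,069,922.77.
Route B — convert at spot, deposit EUR: 38,000,000 × 0.46559 × 1.0475138889 = EUR 18,533,055.68.
The quoted forward overvalues AUD, so borrow EUR, buy AUD at spot, deposit the AUD at 4.25%, and sell the proceeds forward at 0.48606.
Arbitrage profit = |19,069,922.77 − 18,533,055.68| = EUR 536,867.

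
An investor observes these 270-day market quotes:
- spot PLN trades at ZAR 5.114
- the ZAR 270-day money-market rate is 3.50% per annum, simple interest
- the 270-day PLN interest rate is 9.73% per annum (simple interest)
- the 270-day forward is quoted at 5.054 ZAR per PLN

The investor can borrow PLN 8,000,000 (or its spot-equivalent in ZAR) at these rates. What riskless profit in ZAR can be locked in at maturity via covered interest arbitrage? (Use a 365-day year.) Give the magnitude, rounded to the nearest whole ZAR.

ZAR 1,370,879

T = 270/365 years.
Invest the PLN and cover forward: 8,000,000 × 1.0719753425 × 5.054 = ZAR 43,342,107.05.
Convert at spot and invest in ZAR: 8,000,000 × 5.114 × 1.025890411 = ZAR 41,971,228.49.
The quoted forward overvalues PLN, so borrow ZAR, buy PLN at spot, deposit the PLN at 9.73%, and sell the proceeds forward at 5.054.
Arbitrage profit = |43,342,107.05 − 41,971,228.49| = ZAR 1,370,879.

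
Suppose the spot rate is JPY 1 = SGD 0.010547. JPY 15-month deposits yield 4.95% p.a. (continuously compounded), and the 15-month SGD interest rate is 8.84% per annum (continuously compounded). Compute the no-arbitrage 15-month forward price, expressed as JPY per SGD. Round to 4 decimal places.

T = 15/12 years.
SGD growth factor: e^(0.0884×15/12) = 1.11683635.
JPY accumulates by e^(0.0495×15/12) = 1.06382936.
So F = 0.010547 × 1.11683635 / 1.06382936 = 0.011072521 (SGD/JPY).
Invert for JPY per SGD: 1 / 0.011072521 = 90.3137.

90.3137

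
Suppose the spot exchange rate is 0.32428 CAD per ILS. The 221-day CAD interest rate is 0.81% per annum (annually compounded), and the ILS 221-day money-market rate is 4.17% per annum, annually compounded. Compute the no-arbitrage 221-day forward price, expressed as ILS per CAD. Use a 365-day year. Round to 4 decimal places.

3.1456

T = 221/365 years.
Growth of 1 CAD over T: (1 + 0.0081)^(221/365) = 1.0048966.
Growth of 1 ILS over T: (1 + 0.0417)^(221/365) = 1.0250447.
Forward (CAD per ILS) = 0.32428 × 1.0048966 / 1.0250447 = 0.3179060.
Quoted the other way: 1/0.3179060 = 3.1456 ILS per CAD.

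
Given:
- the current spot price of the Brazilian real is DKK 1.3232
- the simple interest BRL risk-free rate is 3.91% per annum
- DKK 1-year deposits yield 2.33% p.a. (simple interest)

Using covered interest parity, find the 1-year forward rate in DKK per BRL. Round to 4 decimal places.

1.3031

T = 1 year.
DKK accumulates by 1 + 0.0233×1 = 1.023300.
Growth of 1 BRL over T: 1 + 0.0391×1 = 1.039100.
So F = 1.3232 × 1.023300 / 1.039100 = 1.303080 (DKK/BRL).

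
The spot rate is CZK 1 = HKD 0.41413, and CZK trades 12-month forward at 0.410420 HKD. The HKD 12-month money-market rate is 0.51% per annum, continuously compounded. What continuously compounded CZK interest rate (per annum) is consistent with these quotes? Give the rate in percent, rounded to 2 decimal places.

1.41%

T = 1 year.
CIP gives F = S · g_HKD/g_CZK, so g_HKD/g_CZK = 0.41042/0.41413 = 0.9910415.
HKD growth factor: e^(0.0051×1) = 1.005113.
That pins the CZK growth at 1.0141987.
Take logs: ln 1.0141987 / 1 = 0.014099, so 1.41%.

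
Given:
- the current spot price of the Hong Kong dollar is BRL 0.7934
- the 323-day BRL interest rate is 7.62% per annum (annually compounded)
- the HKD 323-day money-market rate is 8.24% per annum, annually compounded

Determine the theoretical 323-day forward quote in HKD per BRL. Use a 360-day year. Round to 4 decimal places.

T = 323/360 years.
Growth of 1 BRL over T: (1 + 0.0762)^(323/360) = 1.0681078.
Growth of 1 HKD over T: (1 + 0.0824)^(323/360) = 1.0736271.
Forward (BRL per HKD) = 0.7934 × 1.0681078 / 1.0736271 = 0.7893213.
Quoted the other way: 1/0.7893213 = 1.2669 HKD per BRL.

1.2669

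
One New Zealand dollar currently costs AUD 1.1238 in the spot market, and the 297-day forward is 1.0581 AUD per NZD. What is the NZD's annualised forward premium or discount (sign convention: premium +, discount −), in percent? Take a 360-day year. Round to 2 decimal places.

-7.09%

T = 297/360 years.
Period premium: (1.0581 − 1.1238)/1.1238 = -0.0584624.
×(1/T) gives -7.09% p.a.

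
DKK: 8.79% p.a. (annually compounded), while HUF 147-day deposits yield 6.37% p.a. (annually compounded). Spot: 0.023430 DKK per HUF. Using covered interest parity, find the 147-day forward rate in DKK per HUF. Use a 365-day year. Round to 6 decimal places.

0.023643

T = 147/365 years.
DKK growth factor: (1 + 0.0879)^(147/365) = 1.0345127.
Growth of 1 HUF over T: (1 + 0.0637)^(147/365) = 1.0251824.
Forward (DKK per HUF) = 0.02343 × 1.0345127 / 1.0251824 = 0.02364324.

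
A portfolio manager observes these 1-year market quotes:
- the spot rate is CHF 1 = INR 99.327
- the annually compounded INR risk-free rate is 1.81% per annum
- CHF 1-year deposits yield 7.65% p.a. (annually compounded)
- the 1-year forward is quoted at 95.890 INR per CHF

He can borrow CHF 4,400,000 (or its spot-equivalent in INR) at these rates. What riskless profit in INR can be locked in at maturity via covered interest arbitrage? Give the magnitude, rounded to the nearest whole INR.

T = 1 year.
Invest the CHF and cover forward: 4,400,000 × 1.076500 × 95.890 = INR 454,192,574.00.
Convert at spot and invest in INR: 4,400,000 × 99.327 × 1.018100 = INR 444,949,202.28.
The quoted forward overvalues CHF, so borrow INR, buy CHF at spot, deposit the CHF at 7.65%, and sell the proceeds forward at 95.890.
Profit = 454,192,574.00 − 444,949,202.28 = INR 9,243,372.

INR 9,243,372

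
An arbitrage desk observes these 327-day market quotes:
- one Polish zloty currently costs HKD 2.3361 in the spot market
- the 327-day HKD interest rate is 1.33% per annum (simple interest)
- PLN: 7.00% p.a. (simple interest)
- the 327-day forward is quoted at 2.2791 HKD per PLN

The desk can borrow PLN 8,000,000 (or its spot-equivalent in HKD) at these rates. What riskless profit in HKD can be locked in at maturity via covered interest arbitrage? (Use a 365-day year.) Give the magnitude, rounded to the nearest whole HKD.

T = 327/365 years.
Keep in PLN, deliver into the forward: 8,000,000·1.0627123288·2.2791 = HKD 19,376,221.35.
Swap to HKD now, deposit: 8,000,000·2.3361·1.0119153425 = HKD 18,911,483.45.
The quoted forward overvalues PLN, so borrow HKD, buy PLN at spot, deposit the PLN at 7.00%, and sell the proceeds forward at 2.2791.
Profit = 19,376,221.35 − 18,911,483.45 = HKD 464,738.

HKD 464,738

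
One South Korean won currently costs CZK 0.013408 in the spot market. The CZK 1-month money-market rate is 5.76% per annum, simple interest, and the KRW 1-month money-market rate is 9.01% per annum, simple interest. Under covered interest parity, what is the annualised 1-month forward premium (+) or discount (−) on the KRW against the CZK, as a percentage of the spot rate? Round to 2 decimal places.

-3.23%

T = 1/12 years.
F = S · g_CZK/g_KRW = 0.013408 × 1.004800/1.0075083 = 0.013371958.
Annualised premium = (F − S)/S × (1/T) = (0.013371958 − 0.013408)/0.013408 ÷ (1/12) = -3.23%.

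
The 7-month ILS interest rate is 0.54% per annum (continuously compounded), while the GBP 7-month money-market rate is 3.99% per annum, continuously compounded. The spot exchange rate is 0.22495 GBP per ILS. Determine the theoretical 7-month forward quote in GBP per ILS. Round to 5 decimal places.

T = 7/12 years.
Growth of 1 GBP over T: e^(0.0399×7/12) = 1.023548.
ILS growth factor: e^(0.0054×7/12) = 1.003155.
So F = 0.22495 × 1.023548 / 1.003155 = 0.2295230 (GBP/ILS).

0.22952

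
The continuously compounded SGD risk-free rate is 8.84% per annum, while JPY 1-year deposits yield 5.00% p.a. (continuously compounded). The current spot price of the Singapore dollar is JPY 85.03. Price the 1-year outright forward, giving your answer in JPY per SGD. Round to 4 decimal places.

T = 1 year.
JPY accumulates by e^(0.0500×1) = 1.0512711.
SGD growth factor: e^(0.0884×1) = 1.092425.
So F = 85.03 × 1.0512711 / 1.092425 = 81.826745 (JPY/SGD).

81.8267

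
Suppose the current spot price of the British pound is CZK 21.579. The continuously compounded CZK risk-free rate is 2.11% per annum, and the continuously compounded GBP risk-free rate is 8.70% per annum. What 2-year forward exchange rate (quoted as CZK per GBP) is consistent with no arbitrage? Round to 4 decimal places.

18.9143

T = 2 years.
CZK accumulates by e^(0.0211×2) = 1.04310308.
GBP growth factor: e^(0.0870×2) = 1.19005557.
CIP: F = S · (grow CZK)/(grow GBP) = 21.579 × 1.04310308/1.19005557 = 18.914345 CZK per GBP.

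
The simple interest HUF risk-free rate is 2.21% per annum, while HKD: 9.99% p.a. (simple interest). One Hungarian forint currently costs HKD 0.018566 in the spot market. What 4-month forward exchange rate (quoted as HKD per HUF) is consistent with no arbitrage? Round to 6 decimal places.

T = 4/12 years.
HKD growth factor: 1 + 0.0999×4/12 = 1.033300.
Growth of 1 HUF over T: 1 + 0.0221×4/12 = 1.0073667.
Forward (HKD per HUF) = 0.018566 × 1.033300 / 1.0073667 = 0.01904396.

0.019044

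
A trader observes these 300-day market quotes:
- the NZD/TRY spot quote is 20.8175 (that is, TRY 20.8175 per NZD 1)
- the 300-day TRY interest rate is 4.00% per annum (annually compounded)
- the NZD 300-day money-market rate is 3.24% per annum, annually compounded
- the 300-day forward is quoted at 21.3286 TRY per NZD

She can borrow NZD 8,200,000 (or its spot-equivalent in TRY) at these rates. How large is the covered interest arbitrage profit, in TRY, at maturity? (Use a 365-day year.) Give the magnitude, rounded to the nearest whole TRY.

T = 300/365 years.
Invest the NZD and cover forward: 8,200,000 × 1.02655427145 × 21.3286 = TRY 179,538,716.56.
Convert at spot and invest in TRY: 8,200,000 × 20.8175 × 1.03276141742 = TRY 176,295,988.62.
The quoted forward overvalues NZD, so borrow TRY, buy NZD at spot, deposit the NZD at 3.24%, and sell the proceeds forward at 21.3286.
The gap between the two covered legs is TRY 3,242,728.

TRY 3,242,728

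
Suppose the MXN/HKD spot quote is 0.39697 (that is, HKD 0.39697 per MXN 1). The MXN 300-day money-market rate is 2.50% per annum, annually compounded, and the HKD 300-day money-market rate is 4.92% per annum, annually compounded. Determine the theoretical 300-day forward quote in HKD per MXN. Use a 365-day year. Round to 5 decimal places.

0.40466

T = 300/365 years.
HKD accumulates by (1 + 0.0492)^(300/365) = 1.0402645.
MXN accumulates by (1 + 0.0250)^(300/365) = 1.0205026.
CIP: F = S · (grow HKD)/(grow MXN) = 0.39697 × 1.0402645/1.0205026 = 0.4046573 HKD per MXN.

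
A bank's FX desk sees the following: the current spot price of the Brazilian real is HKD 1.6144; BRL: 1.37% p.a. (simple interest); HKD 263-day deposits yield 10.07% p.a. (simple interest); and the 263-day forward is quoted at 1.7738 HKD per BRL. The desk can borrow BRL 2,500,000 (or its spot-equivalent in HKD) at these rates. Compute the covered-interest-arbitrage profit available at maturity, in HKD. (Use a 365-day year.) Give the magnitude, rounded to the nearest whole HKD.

HKD 149,426

T = 263/365 years.
Route A — deposit BRL, sell forward: 2,500,000 × 1.009871507 × 1.7738 = HKD 4,478,275.20.
Route B — convert at spot, deposit HKD: 2,500,000 × 1.6144 × 1.072559178 = HKD 4,328,848.84.
The quoted forward overvalues BRL, so borrow HKD, buy BRL at spot, deposit the BRL at 1.37%, and sell the proceeds forward at 1.7738.
Arbitrage profit = |4,478,275.20 − 4,328,848.84| = HKD 149,426.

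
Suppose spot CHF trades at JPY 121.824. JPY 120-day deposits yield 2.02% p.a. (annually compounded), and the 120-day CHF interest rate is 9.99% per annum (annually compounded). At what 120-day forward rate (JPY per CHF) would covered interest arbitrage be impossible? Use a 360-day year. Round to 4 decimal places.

T = 120/360 years.
JPY growth factor: (1 + 0.0202)^(120/360) = 1.006688498.
Growth of 1 CHF over T: (1 + 0.0999)^(120/360) = 1.032248833.
So F = 121.824 × 1.006688498 / 1.032248833 = 118.807419 (JPY/CHF).

118.8074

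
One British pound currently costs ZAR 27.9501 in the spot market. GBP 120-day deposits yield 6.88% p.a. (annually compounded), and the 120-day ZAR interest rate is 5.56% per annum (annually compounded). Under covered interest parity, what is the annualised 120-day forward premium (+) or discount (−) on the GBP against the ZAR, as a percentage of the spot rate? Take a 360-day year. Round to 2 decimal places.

-1.24%

T = 120/360 years.
No-arbitrage forward: 27.9501 × 1.0182001 / 1.0224266 = 27.8345601 ZAR/GBP.
(F − S)/S ÷ T = (27.8345601 − 27.9501)/27.9501/(120/360) = -0.012401 → -1.24%.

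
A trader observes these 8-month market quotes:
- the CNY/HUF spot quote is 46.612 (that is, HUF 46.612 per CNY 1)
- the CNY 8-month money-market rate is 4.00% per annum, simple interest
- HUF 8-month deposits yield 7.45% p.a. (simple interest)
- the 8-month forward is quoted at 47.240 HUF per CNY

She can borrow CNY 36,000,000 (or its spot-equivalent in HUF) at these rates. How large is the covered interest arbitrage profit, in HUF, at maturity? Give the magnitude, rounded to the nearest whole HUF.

T = 8/12 years.
Keep in CNY, deliver into the forward: 36,000,000·1.026666666667·47.240 = HUF 1,745,990,400.00.
Swap to HUF now, deposit: 36,000,000·46.612·1.049666666667 = HUF 1,761,374,256.00.
The quoted forward undervalues CNY, so borrow CNY, convert to HUF at spot, deposit the HUF at 7.45%, and buy CNY forward at 47.240 to cover the loan.
The gap between the two covered legs is HUF 15,383,856.

HUF 15,383,856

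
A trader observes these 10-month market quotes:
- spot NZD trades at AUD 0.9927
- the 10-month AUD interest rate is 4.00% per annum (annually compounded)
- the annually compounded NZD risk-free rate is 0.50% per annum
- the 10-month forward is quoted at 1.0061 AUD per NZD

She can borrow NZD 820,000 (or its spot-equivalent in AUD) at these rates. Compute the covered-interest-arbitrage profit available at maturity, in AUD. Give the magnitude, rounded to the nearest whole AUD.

AUD 12,621

T = 10/12 years.
Invest the NZD and cover forward: 820,000 × 1.00416493 × 1.0061 = AUD 828,438.08.
Convert at spot and invest in AUD: 820,000 × 0.9927 × 1.03322391 = AUD 841,058.73.
The quoted forward undervalues NZD, so borrow NZD, convert to AUD at spot, deposit the AUD at 4.00%, and buy NZD forward at 1.0061 to cover the loan.
The gap between the two covered legs is AUD 12,621.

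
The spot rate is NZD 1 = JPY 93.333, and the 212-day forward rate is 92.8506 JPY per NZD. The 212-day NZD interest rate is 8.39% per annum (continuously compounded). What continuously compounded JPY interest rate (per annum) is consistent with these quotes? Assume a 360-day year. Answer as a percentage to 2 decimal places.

T = 212/360 years.
F/S = 92.8506/93.333 = 0.9948314 = (growth of JPY) / (growth of NZD).
The NZD side grows by e^(0.0839×212/360) = 1.0506487.
Hence g_JPY = 1.0452183.
r = ln(1.0452183)/(212/360) = 0.075100 → 7.51%.

7.51%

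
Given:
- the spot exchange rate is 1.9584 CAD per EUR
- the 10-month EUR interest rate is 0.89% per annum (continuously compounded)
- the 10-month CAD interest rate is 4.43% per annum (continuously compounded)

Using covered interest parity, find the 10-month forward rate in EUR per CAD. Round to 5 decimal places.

T = 10/12 years.
CAD growth factor: e^(0.0443×10/12) = 1.0376066.
EUR growth factor: e^(0.0089×10/12) = 1.0074442.
CIP: F = S · (grow CAD)/(grow EUR) = 1.9584 × 1.0376066/1.0074442 = 2.017034 CAD per EUR.
Invert for EUR per CAD: 1 / 2.017034 = 0.49578.

0.49578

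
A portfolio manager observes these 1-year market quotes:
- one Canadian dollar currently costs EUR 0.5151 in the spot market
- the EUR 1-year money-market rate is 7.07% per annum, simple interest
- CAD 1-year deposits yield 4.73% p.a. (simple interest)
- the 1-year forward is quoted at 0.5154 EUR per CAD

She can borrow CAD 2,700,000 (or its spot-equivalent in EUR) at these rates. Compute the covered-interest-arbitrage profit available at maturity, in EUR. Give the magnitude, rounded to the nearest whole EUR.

T = 1 year.
Invest the CAD and cover forward: 2,700,000 × 1.047300 × 0.5154 = EUR 1,457,401.73.
Convert at spot and invest in EUR: 2,700,000 × 0.5151 × 1.070700 = EUR 1,489,097.44.
The quoted forward undervalues CAD, so borrow CAD, convert to EUR at spot, deposit the EUR at 7.07%, and buy CAD forward at 0.5154 to cover the loan.
Arbitrage profit = |1,457,401.73 − 1,489,097.44| = EUR 31,696.

EUR 31,696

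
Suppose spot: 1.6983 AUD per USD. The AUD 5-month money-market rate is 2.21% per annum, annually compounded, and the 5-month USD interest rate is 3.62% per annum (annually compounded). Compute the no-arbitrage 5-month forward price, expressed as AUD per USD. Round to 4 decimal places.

T = 5/12 years.
Growth of 1 AUD over T: (1 + 0.0221)^(5/12) = 1.0091497.
USD growth factor: (1 + 0.0362)^(5/12) = 1.0149271.
Forward (AUD per USD) = 1.6983 × 1.0091497 / 1.0149271 = 1.688633.

1.6886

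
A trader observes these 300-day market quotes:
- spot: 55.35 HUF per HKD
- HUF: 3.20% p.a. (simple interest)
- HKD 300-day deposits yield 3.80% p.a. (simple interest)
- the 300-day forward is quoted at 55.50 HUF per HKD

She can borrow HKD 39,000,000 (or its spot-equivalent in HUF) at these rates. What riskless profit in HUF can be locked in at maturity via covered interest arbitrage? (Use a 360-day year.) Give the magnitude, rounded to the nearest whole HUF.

T = 300/360 years.
Route A — deposit HKD, sell forward: 39,000,000 × 1.031666666667 × 55.50 = HUF 2,233,042,500.00.
Route B — convert at spot, deposit HUF: 39,000,000 × 55.35 × 1.026666666667 = HUF 2,216,214,000.00.
The quoted forward overvalues HKD, so borrow HUF, buy HKD at spot, deposit the HKD at 3.80%, and sell the proceeds forward at 55.50.
Arbitrage profit = |2,233,042,500.00 − 2,216,214,000.00| = HUF 16,828,500.

HUF 16,828,500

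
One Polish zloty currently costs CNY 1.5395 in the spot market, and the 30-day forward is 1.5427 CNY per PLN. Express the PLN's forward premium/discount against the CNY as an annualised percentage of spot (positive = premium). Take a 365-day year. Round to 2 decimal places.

+2.53%

T = 30/365 years.
(F − S)/S = (1.5427 − 1.5395)/1.5395 = 0.0020786.
Annualise by dividing by T: 0.0020786 / (30/365) = 0.025290 → 2.53%.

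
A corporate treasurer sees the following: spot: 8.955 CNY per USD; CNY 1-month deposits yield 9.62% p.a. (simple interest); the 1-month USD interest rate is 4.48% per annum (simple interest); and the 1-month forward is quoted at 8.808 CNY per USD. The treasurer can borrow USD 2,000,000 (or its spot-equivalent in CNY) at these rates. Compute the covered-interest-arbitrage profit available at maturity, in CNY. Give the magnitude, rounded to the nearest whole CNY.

CNY 371,812

T = 1/12 years.
Keep in USD, deliver into the forward: 2,000,000·1.0037333333·8.808 = CNY 17,681,766.40.
Swap to CNY now, deposit: 2,000,000·8.955·1.0080166667 = CNY 18,053,578.50.
The quoted forward undervalues USD, so borrow USD, convert to CNY at spot, deposit the CNY at 9.62%, and buy USD forward at 8.808 to cover the loan.
Profit = 18,053,578.50 − 17,681,766.40 = CNY 371,812.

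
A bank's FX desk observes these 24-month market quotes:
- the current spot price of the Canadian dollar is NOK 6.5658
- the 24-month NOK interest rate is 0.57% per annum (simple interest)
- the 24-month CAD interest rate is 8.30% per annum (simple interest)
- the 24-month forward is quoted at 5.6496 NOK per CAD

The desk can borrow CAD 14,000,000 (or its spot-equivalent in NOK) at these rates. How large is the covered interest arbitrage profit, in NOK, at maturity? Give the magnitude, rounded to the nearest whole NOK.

T = 2 years.
Invest the CAD and cover forward: 14,000,000 × 1.166000 × 5.6496 = NOK 92,224,070.40.
Convert at spot and invest in NOK: 14,000,000 × 6.5658 × 1.011400 = NOK 92,969,101.68.
The quoted forward undervalues CAD, so borrow CAD, convert to NOK at spot, deposit the NOK at 0.57%, and buy CAD forward at 5.6496 to cover the loan.
Profit = 92,969,101.68 − 92,224,070.40 = NOK 745,031.

NOK 745,031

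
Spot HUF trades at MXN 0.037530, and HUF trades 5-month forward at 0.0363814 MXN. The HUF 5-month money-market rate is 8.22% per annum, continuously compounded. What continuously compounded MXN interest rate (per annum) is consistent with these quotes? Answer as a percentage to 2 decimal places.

T = 5/12 years.
CIP gives F = S · g_MXN/g_HUF, so g_MXN/g_HUF = 0.0363814/0.03753 = 0.9693952.
The HUF side grows by e^(0.0822×5/12) = 1.0348433.
That pins the MXN growth at 1.0031721.
r = ln(1.0031721)/(5/12) = 0.007601 → 0.76%.

0.76%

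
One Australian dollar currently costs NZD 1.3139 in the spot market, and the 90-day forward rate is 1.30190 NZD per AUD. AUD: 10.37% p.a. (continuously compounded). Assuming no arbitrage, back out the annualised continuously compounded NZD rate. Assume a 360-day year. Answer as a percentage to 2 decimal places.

6.70%

T = 90/360 years.
F/S = 1.3019/1.3139 = 0.9908669 = (growth of NZD) / (growth of AUD).
The AUD side grows by e^(0.1037×90/360) = 1.026264.
So the NZD growth factor = 1.016891.
r = ln(1.016891)/(90/360) = 0.067000 → 6.70%.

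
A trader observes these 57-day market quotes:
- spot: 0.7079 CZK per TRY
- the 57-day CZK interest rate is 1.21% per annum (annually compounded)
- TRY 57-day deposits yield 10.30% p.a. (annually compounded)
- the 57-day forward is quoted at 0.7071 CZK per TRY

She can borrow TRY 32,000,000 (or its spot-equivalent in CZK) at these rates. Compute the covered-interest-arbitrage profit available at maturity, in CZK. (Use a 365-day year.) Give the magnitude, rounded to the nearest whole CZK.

T = 57/365 years.
Invest the TRY and cover forward: 32,000,000 × 1.0154271675 × 0.7071 = CZK 22,976,273.60.
Convert at spot and invest in CZK: 32,000,000 × 0.7079 × 1.0018800134 = CZK 22,695,387.57.
The quoted forward overvalues TRY, so borrow CZK, buy TRY at spot, deposit the TRY at 10.30%, and sell the proceeds forward at 0.7071.
Arbitrage profit = |22,976,273.60 − 22,695,387.57| = CZK 280,886.

CZK 280,886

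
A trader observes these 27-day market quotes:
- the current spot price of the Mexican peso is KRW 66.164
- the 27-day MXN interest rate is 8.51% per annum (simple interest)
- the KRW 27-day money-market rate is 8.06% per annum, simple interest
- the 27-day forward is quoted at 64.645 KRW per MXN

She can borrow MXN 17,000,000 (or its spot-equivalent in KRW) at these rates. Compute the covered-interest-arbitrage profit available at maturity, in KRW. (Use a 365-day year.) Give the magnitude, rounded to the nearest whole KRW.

KRW 25,611,142

T = 27/365 years.
Route A — deposit MXN, sell forward: 17,000,000 × 1.006295068493 × 64.645 = KRW 1,105,883,059.95.
Route B — convert at spot, deposit KRW: 17,000,000 × 66.164 × 1.005962191781 = KRW 1,131,494,201.77.
The quoted forward undervalues MXN, so borrow MXN, convert to KRW at spot, deposit the KRW at 8.06%, and buy MXN forward at 64.645 to cover the loan.
The gap between the two covered legs is KRW 25,611,142.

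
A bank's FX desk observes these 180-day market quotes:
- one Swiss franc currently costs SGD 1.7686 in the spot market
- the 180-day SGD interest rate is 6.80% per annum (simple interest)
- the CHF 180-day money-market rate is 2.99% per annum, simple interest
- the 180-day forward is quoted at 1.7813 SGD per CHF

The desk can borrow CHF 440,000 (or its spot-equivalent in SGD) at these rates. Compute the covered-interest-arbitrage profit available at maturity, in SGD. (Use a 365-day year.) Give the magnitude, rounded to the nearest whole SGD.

SGD 8,951

T = 180/365 years.
Keep in CHF, deliver into the forward: 440,000·1.01474521·1.7813 = SGD 795,328.88.
Swap to SGD now, deposit: 440,000·1.7686·1.03353425 = SGD 804,279.82.
The quoted forward undervalues CHF, so borrow CHF, convert to SGD at spot, deposit the SGD at 6.80%, and buy CHF forward at 1.7813 to cover the loan.
Arbitrage profit = |795,328.88 − 804,279.82| = SGD 8,951.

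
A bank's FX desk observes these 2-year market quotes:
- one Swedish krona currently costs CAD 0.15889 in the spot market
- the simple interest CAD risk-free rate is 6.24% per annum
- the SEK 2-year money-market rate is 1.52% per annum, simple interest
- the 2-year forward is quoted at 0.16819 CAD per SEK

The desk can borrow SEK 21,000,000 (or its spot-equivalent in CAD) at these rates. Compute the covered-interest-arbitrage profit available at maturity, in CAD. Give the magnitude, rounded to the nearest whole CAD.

T = 2 years.
Route A — deposit SEK, sell forward: 21,000,000 × 1.030400 × 0.16819 = CAD 3,639,362.50.
Route B — convert at spot, deposit CAD: 21,000,000 × 0.15889 × 1.124800 = CAD 3,753,108.91.
The quoted forward undervalues SEK, so borrow SEK, convert to CAD at spot, deposit the CAD at 6.24%, and buy SEK forward at 0.16819 to cover the loan.
The gap between the two covered legs is CAD 113,746.

CAD 113,746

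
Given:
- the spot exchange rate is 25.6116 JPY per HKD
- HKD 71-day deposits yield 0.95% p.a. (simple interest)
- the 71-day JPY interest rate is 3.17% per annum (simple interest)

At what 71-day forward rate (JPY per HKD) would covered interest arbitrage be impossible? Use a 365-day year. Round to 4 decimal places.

25.7220

T = 71/365 years.
JPY growth factor: 1 + 0.0317×71/365 = 1.0061663.
Growth of 1 HKD over T: 1 + 0.0095×71/365 = 1.00184795.
So F = 25.6116 × 1.0061663 / 1.00184795 = 25.721996 (JPY/HKD).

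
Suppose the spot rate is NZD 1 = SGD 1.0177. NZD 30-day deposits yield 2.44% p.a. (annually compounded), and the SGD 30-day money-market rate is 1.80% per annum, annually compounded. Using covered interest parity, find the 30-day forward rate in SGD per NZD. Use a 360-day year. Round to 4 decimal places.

T = 30/360 years.
Growth of 1 SGD over T: (1 + 0.0180)^(30/360) = 1.0014878.
Growth of 1 NZD over T: (1 + 0.0244)^(30/360) = 1.0020109.
So F = 1.0177 × 1.0014878 / 1.0020109 = 1.017169 (SGD/NZD).

1.0172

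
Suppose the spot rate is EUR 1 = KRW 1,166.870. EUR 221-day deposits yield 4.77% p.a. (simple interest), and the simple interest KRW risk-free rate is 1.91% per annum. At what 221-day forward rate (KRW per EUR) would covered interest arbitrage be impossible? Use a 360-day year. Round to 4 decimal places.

T = 221/360 years.
KRW accumulates by 1 + 0.0191×221/360 = 1.0117252778.
EUR accumulates by 1 + 0.0477×221/360 = 1.0292825.
Forward (KRW per EUR) = 1166.87 × 1.0117252778 / 1.0292825 = 1146.965847.

1146.9658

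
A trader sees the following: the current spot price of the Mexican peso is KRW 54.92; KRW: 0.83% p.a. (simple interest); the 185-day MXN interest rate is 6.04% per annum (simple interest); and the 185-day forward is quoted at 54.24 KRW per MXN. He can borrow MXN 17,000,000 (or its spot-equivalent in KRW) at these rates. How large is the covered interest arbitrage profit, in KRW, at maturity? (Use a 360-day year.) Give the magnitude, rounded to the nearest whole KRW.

KRW 13,078,105

T = 185/360 years.
Keep in MXN, deliver into the forward: 17,000,000·1.03103888889·54.24 = KRW 950,700,338.67.
Swap to KRW now, deposit: 17,000,000·54.92·1.00426527778 = KRW 937,622,233.95.
The quoted forward overvalues MXN, so borrow KRW, buy MXN at spot, deposit the MXN at 6.04%, and sell the proceeds forward at 54.24.
Arbitrage profit = |950,700,338.67 − 937,622,233.95| = KRW 13,078,105.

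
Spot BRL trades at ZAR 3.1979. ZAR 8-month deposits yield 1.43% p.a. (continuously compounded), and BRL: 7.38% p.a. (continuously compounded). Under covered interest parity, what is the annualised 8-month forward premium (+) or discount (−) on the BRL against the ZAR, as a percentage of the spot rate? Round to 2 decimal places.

T = 8/12 years.
F = S · g_ZAR/g_BRL = 3.1979 × 1.0095789/1.0504304 = 3.0735329.
(F − S)/S ÷ T = (3.0735329 − 3.1979)/3.1979/(8/12) = -0.058335 → -5.83%.

-5.83%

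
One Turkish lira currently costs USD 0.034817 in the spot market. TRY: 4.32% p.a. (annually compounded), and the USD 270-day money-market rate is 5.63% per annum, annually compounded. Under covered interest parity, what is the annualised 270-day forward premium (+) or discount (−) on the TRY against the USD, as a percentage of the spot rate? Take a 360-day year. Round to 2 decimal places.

T = 270/360 years.
CIP forward (USD per TRY) = 0.034817 × 1.0419346/1.0322281 = 0.035144400.
Annualised premium = (F − S)/S × (1/T) = (0.035144400 − 0.034817)/0.034817 ÷ (270/360) = 1.25%.

+1.25%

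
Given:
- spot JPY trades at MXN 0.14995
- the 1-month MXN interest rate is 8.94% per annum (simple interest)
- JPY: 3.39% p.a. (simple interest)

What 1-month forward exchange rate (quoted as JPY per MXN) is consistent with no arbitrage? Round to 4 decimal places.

6.6383

T = 1/12 years.
Growth of 1 MXN over T: 1 + 0.0894×1/12 = 1.007450.
JPY accumulates by 1 + 0.0339×1/12 = 1.002825.
Forward (MXN per JPY) = 0.14995 × 1.007450 / 1.002825 = 0.1506416.
Invert for JPY per MXN: 1 / 0.1506416 = 6.6383.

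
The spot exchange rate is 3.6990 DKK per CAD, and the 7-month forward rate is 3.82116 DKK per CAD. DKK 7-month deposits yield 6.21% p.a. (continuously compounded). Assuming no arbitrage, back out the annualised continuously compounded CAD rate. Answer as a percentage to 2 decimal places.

T = 7/12 years.
CIP gives F = S · g_DKK/g_CAD, so g_DKK/g_CAD = 3.82116/3.699 = 1.0330251.
DKK growth factor: e^(0.0621×7/12) = 1.0368891.
Hence g_CAD = 1.0037405.
Take logs: ln 1.0037405 / (7/12) = 0.006400, so 0.64%.

0.64%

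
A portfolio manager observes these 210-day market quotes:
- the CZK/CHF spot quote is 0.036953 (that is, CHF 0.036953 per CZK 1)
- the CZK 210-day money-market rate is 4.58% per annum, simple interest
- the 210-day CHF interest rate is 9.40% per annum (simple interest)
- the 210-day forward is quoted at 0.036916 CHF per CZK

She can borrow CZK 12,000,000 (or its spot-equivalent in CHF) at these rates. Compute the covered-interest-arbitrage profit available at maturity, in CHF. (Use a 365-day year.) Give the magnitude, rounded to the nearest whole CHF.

CHF 12,753

T = 210/365 years.
Keep in CZK, deliver into the forward: 12,000,000·1.02635068·0.036916 = CHF 454,665.14.
Swap to CHF now, deposit: 12,000,000·0.036953·1.05408219 = CHF 467,417.99.
The quoted forward undervalues CZK, so borrow CZK, convert to CHF at spot, deposit the CHF at 9.40%, and buy CZK forward at 0.036916 to cover the loan.
Profit = 467,417.99 − 454,665.14 = CHF 12,753.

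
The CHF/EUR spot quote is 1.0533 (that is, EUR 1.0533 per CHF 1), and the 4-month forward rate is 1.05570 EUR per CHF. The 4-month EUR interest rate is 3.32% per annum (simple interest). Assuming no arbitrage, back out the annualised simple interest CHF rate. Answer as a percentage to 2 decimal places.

T = 4/12 years.
By CIP, F/S equals the EUR-to-CHF growth ratio: 1.0557/1.0533 = 1.0022786.
EUR growth factor: 1 + 0.0332×4/12 = 1.0110667.
That pins the CHF growth at 1.0087681.
r = (1.0087681 − 1)/(4/12) = 0.026304 → 2.63%.

2.63%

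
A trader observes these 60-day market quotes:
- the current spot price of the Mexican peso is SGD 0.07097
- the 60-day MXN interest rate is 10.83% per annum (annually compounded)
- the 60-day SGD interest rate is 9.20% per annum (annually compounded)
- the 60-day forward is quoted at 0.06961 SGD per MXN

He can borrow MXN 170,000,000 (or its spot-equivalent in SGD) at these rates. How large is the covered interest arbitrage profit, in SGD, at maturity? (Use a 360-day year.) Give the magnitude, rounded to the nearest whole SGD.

SGD 204,926

T = 60/360 years.
Invest the MXN and cover forward: 170,000,000 × 1.017285581 × 0.06961 = SGD 12,038,252.38.
Convert at spot and invest in SGD: 170,000,000 × 0.07097 × 1.0147765897 = SGD 12,243,178.08.
The quoted forward undervalues MXN, so borrow MXN, convert to SGD at spot, deposit the SGD at 9.20%, and buy MXN forward at 0.06961 to cover the loan.
Profit = 12,243,178.08 − 12,038,252.38 = SGD 204,926.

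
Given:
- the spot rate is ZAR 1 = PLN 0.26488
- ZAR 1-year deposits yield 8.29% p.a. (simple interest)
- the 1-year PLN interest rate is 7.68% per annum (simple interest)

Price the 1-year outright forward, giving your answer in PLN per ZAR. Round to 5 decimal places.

0.26339

T = 1 year.
PLN growth factor: 1 + 0.0768×1 = 1.076800.
ZAR growth factor: 1 + 0.0829×1 = 1.082900.
So F = 0.26488 × 1.076800 / 1.082900 = 0.2633879 (PLN/ZAR).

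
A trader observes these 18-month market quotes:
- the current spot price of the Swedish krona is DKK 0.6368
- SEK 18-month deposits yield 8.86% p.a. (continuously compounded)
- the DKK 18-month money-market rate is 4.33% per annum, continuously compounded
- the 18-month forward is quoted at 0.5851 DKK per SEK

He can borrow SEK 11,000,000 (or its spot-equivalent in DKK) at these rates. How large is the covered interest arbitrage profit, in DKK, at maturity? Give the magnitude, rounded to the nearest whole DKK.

DKK 123,962

T = 18/12 years.
Invest the SEK and cover forward: 11,000,000 × 1.142135779 × 0.5851 = DKK 7,350,900.09.
Convert at spot and invest in DKK: 11,000,000 × 0.6368 × 1.067105668 = DKK 7,474,861.78.
The quoted forward undervalues SEK, so borrow SEK, convert to DKK at spot, deposit the DKK at 4.33%, and buy SEK forward at 0.5851 to cover the loan.
Arbitrage profit = |7,350,900.09 − 7,474,861.78| = DKK 123,962.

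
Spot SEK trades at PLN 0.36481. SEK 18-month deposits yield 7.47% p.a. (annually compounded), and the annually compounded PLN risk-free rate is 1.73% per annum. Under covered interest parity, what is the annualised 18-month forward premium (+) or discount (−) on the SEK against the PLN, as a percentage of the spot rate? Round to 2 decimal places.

-5.27%

T = 18/12 years.
F = S · g_PLN/g_SEK = 0.36481 × 1.0260619/1.1141172 = 0.33597690.
Annualised premium = (F − S)/S × (1/T) = (0.33597690 − 0.36481)/0.36481 ÷ (18/12) = -5.27%.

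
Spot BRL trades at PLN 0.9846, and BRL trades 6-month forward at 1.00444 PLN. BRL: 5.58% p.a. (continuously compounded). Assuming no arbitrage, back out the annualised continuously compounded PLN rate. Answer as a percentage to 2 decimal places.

T = 6/12 years.
By CIP, F/S equals the PLN-to-BRL growth ratio: 1.00444/0.9846 = 1.0201503.
The BRL side grows by e^(0.0558×6/12) = 1.0282928.
So the PLN growth factor = 1.0490132.
r = ln(1.0490132)/(6/12) = 0.095700 → 9.57%.

9.57%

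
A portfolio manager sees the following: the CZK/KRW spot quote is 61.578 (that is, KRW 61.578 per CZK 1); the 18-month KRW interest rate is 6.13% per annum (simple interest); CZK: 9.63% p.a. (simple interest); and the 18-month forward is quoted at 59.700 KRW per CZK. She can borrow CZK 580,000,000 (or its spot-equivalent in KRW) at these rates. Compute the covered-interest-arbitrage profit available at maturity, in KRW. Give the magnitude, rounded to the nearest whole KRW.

KRW 628,469,382

T = 18/12 years.
Invest the CZK and cover forward: 580,000,000 × 1.144450 × 59.700 = KRW 39,627,725,700.00.
Convert at spot and invest in KRW: 580,000,000 × 61.578 × 1.091950 = KRW 38,999,256,318.00.
The quoted forward overvalues CZK, so borrow KRW, buy CZK at spot, deposit the CZK at 9.63%, and sell the proceeds forward at 59.700.
Profit = 39,627,725,700.00 − 38,999,256,318.00 = KRW 628,469,382.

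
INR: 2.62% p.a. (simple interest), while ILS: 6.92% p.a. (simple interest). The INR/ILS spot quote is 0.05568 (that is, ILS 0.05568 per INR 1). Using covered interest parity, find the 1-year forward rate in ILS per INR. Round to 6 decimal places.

0.058013

T = 1 year.
ILS accumulates by 1 + 0.0692×1 = 1.069200.
INR growth factor: 1 + 0.0262×1 = 1.026200.
Forward (ILS per INR) = 0.05568 × 1.069200 / 1.026200 = 0.05801311.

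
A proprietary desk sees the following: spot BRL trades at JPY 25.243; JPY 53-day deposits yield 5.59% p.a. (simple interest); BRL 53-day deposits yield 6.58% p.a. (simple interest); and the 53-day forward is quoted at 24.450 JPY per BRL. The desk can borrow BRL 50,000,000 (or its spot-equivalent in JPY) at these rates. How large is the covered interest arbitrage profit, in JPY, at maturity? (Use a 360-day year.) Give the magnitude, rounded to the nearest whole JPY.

T = 53/360 years.
Invest the BRL and cover forward: 50,000,000 × 1.009687222222 × 24.450 = JPY 1,234,342,629.17.
Convert at spot and invest in JPY: 50,000,000 × 25.243 × 1.008229722222 = JPY 1,272,537,143.90.
The quoted forward undervalues BRL, so borrow BRL, convert to JPY at spot, deposit the JPY at 5.59%, and buy BRL forward at 24.450 to cover the loan.
Arbitrage profit = |1,234,342,629.17 − 1,272,537,143.90| = JPY 38,194,515.

JPY 38,194,515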